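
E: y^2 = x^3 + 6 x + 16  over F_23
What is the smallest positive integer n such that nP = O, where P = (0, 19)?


Compute successive multiples of P until we hit O:
  1P = (0, 19)
  2P = (2, 17)
  3P = (22, 3)
  4P = (4, 9)
  5P = (8, 1)
  6P = (10, 15)
  7P = (15, 10)
  8P = (1, 0)
  ... (continuing to 16P)
  16P = O

ord(P) = 16


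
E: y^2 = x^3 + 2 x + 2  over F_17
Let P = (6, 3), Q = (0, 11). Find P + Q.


P != Q, so use the chord formula.
s = (y2 - y1) / (x2 - x1) = (8) / (11) mod 17 = 10
x3 = s^2 - x1 - x2 mod 17 = 10^2 - 6 - 0 = 9
y3 = s (x1 - x3) - y1 mod 17 = 10 * (6 - 9) - 3 = 1

P + Q = (9, 1)


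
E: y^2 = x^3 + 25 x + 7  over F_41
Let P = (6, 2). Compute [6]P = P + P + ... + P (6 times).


k = 6 = 110_2 (binary, LSB first: 011)
Double-and-add from P = (6, 2):
  bit 0 = 0: acc unchanged = O
  bit 1 = 1: acc = O + (25, 12) = (25, 12)
  bit 2 = 1: acc = (25, 12) + (7, 19) = (7, 22)

6P = (7, 22)


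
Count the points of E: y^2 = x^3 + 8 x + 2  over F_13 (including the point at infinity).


For each x in F_13, count y with y^2 = x^3 + 8 x + 2 mod 13:
  x = 2: RHS = 0, y in [0]  -> 1 point(s)
  x = 3: RHS = 1, y in [1, 12]  -> 2 point(s)
  x = 9: RHS = 10, y in [6, 7]  -> 2 point(s)
  x = 10: RHS = 3, y in [4, 9]  -> 2 point(s)
  x = 11: RHS = 4, y in [2, 11]  -> 2 point(s)
Affine points: 9. Add the point at infinity: total = 10.

#E(F_13) = 10


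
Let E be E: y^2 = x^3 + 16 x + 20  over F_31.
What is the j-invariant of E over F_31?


Delta = -16(4 a^3 + 27 b^2) mod 31 = 17
-1728 * (4 a)^3 = -1728 * (4*16)^3 mod 31 = 2
j = 2 * 17^(-1) mod 31 = 22

j = 22 (mod 31)


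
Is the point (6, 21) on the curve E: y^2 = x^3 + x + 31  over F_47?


Check whether y^2 = x^3 + 1 x + 31 (mod 47) for (x, y) = (6, 21).
LHS: y^2 = 21^2 mod 47 = 18
RHS: x^3 + 1 x + 31 = 6^3 + 1*6 + 31 mod 47 = 18
LHS = RHS

Yes, on the curve


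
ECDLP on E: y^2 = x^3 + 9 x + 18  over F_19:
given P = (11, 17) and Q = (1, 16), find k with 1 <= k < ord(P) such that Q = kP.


Enumerate multiples of P until we hit Q = (1, 16):
  1P = (11, 17)
  2P = (1, 3)
  3P = (12, 12)
  4P = (2, 14)
  5P = (4, 17)
  6P = (4, 2)
  7P = (2, 5)
  8P = (12, 7)
  9P = (1, 16)
Match found at i = 9.

k = 9


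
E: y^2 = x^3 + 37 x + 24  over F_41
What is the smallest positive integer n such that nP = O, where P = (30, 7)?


Compute successive multiples of P until we hit O:
  1P = (30, 7)
  2P = (20, 21)
  3P = (11, 32)
  4P = (9, 15)
  5P = (12, 33)
  6P = (35, 23)
  7P = (1, 12)
  8P = (19, 1)
  ... (continuing to 22P)
  22P = O

ord(P) = 22


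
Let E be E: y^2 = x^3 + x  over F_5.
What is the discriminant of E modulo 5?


4 a^3 + 27 b^2 = 4*1^3 + 27*0^2 = 4 + 0 = 4
Delta = -16 * (4) = -64
Delta mod 5 = 1

Delta = 1 (mod 5)


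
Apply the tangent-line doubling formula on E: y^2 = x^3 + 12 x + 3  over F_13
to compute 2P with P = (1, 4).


Doubling: s = (3 x1^2 + a) / (2 y1)
s = (3*1^2 + 12) / (2*4) mod 13 = 10
x3 = s^2 - 2 x1 mod 13 = 10^2 - 2*1 = 7
y3 = s (x1 - x3) - y1 mod 13 = 10 * (1 - 7) - 4 = 1

2P = (7, 1)


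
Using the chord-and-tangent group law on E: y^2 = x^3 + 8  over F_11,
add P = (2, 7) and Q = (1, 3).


P != Q, so use the chord formula.
s = (y2 - y1) / (x2 - x1) = (7) / (10) mod 11 = 4
x3 = s^2 - x1 - x2 mod 11 = 4^2 - 2 - 1 = 2
y3 = s (x1 - x3) - y1 mod 11 = 4 * (2 - 2) - 7 = 4

P + Q = (2, 4)


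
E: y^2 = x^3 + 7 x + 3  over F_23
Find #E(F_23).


For each x in F_23, count y with y^2 = x^3 + 7 x + 3 mod 23:
  x = 0: RHS = 3, y in [7, 16]  -> 2 point(s)
  x = 2: RHS = 2, y in [5, 18]  -> 2 point(s)
  x = 4: RHS = 3, y in [7, 16]  -> 2 point(s)
  x = 5: RHS = 2, y in [5, 18]  -> 2 point(s)
  x = 6: RHS = 8, y in [10, 13]  -> 2 point(s)
  x = 7: RHS = 4, y in [2, 21]  -> 2 point(s)
  x = 9: RHS = 13, y in [6, 17]  -> 2 point(s)
  x = 11: RHS = 8, y in [10, 13]  -> 2 point(s)
  x = 14: RHS = 16, y in [4, 19]  -> 2 point(s)
  x = 16: RHS = 2, y in [5, 18]  -> 2 point(s)
  x = 18: RHS = 4, y in [2, 21]  -> 2 point(s)
  x = 19: RHS = 3, y in [7, 16]  -> 2 point(s)
  x = 20: RHS = 1, y in [1, 22]  -> 2 point(s)
  x = 21: RHS = 4, y in [2, 21]  -> 2 point(s)
  x = 22: RHS = 18, y in [8, 15]  -> 2 point(s)
Affine points: 30. Add the point at infinity: total = 31.

#E(F_23) = 31


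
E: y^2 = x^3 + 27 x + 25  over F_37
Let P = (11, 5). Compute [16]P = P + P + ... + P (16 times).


k = 16 = 10000_2 (binary, LSB first: 00001)
Double-and-add from P = (11, 5):
  bit 0 = 0: acc unchanged = O
  bit 1 = 0: acc unchanged = O
  bit 2 = 0: acc unchanged = O
  bit 3 = 0: acc unchanged = O
  bit 4 = 1: acc = O + (19, 21) = (19, 21)

16P = (19, 21)


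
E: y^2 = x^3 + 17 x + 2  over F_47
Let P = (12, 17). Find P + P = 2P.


Doubling: s = (3 x1^2 + a) / (2 y1)
s = (3*12^2 + 17) / (2*17) mod 47 = 45
x3 = s^2 - 2 x1 mod 47 = 45^2 - 2*12 = 27
y3 = s (x1 - x3) - y1 mod 47 = 45 * (12 - 27) - 17 = 13

2P = (27, 13)


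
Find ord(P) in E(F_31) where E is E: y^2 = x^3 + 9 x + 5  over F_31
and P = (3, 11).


Compute successive multiples of P until we hit O:
  1P = (3, 11)
  2P = (10, 17)
  3P = (20, 1)
  4P = (18, 27)
  5P = (11, 28)
  6P = (22, 30)
  7P = (7, 16)
  8P = (9, 28)
  ... (continuing to 18P)
  18P = O

ord(P) = 18


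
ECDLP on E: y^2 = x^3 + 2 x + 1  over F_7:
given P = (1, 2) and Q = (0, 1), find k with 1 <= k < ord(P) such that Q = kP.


Enumerate multiples of P until we hit Q = (0, 1):
  1P = (1, 2)
  2P = (0, 1)
Match found at i = 2.

k = 2


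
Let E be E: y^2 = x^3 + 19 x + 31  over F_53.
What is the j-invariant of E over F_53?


Delta = -16(4 a^3 + 27 b^2) mod 53 = 20
-1728 * (4 a)^3 = -1728 * (4*19)^3 mod 53 = 47
j = 47 * 20^(-1) mod 53 = 5

j = 5 (mod 53)


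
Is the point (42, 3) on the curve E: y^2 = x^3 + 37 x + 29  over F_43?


Check whether y^2 = x^3 + 37 x + 29 (mod 43) for (x, y) = (42, 3).
LHS: y^2 = 3^2 mod 43 = 9
RHS: x^3 + 37 x + 29 = 42^3 + 37*42 + 29 mod 43 = 34
LHS != RHS

No, not on the curve


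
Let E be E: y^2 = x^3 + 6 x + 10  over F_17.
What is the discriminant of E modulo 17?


4 a^3 + 27 b^2 = 4*6^3 + 27*10^2 = 864 + 2700 = 3564
Delta = -16 * (3564) = -57024
Delta mod 17 = 11

Delta = 11 (mod 17)


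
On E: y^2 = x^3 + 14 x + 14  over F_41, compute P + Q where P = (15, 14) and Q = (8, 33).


P != Q, so use the chord formula.
s = (y2 - y1) / (x2 - x1) = (19) / (34) mod 41 = 9
x3 = s^2 - x1 - x2 mod 41 = 9^2 - 15 - 8 = 17
y3 = s (x1 - x3) - y1 mod 41 = 9 * (15 - 17) - 14 = 9

P + Q = (17, 9)


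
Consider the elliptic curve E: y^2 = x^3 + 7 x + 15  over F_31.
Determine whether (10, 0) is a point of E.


Check whether y^2 = x^3 + 7 x + 15 (mod 31) for (x, y) = (10, 0).
LHS: y^2 = 0^2 mod 31 = 0
RHS: x^3 + 7 x + 15 = 10^3 + 7*10 + 15 mod 31 = 0
LHS = RHS

Yes, on the curve


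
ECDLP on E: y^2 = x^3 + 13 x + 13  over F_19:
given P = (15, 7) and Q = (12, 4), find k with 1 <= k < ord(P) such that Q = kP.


Enumerate multiples of P until we hit Q = (12, 4):
  1P = (15, 7)
  2P = (17, 6)
  3P = (11, 10)
  4P = (9, 17)
  5P = (2, 3)
  6P = (13, 17)
  7P = (16, 17)
  8P = (12, 4)
Match found at i = 8.

k = 8


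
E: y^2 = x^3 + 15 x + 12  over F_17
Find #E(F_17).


For each x in F_17, count y with y^2 = x^3 + 15 x + 12 mod 17:
  x = 2: RHS = 16, y in [4, 13]  -> 2 point(s)
  x = 3: RHS = 16, y in [4, 13]  -> 2 point(s)
  x = 4: RHS = 0, y in [0]  -> 1 point(s)
  x = 5: RHS = 8, y in [5, 12]  -> 2 point(s)
  x = 7: RHS = 1, y in [1, 16]  -> 2 point(s)
  x = 8: RHS = 15, y in [7, 10]  -> 2 point(s)
  x = 9: RHS = 9, y in [3, 14]  -> 2 point(s)
  x = 12: RHS = 16, y in [4, 13]  -> 2 point(s)
  x = 14: RHS = 8, y in [5, 12]  -> 2 point(s)
  x = 15: RHS = 8, y in [5, 12]  -> 2 point(s)
  x = 16: RHS = 13, y in [8, 9]  -> 2 point(s)
Affine points: 21. Add the point at infinity: total = 22.

#E(F_17) = 22


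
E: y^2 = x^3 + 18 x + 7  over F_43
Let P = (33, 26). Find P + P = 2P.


Doubling: s = (3 x1^2 + a) / (2 y1)
s = (3*33^2 + 18) / (2*26) mod 43 = 21
x3 = s^2 - 2 x1 mod 43 = 21^2 - 2*33 = 31
y3 = s (x1 - x3) - y1 mod 43 = 21 * (33 - 31) - 26 = 16

2P = (31, 16)


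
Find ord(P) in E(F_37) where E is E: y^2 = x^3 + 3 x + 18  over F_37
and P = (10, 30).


Compute successive multiples of P until we hit O:
  1P = (10, 30)
  2P = (8, 6)
  3P = (15, 21)
  4P = (33, 4)
  5P = (5, 11)
  6P = (32, 27)
  7P = (35, 2)
  8P = (18, 13)
  ... (continuing to 32P)
  32P = O

ord(P) = 32


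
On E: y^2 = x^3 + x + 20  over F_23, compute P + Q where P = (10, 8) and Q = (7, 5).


P != Q, so use the chord formula.
s = (y2 - y1) / (x2 - x1) = (20) / (20) mod 23 = 1
x3 = s^2 - x1 - x2 mod 23 = 1^2 - 10 - 7 = 7
y3 = s (x1 - x3) - y1 mod 23 = 1 * (10 - 7) - 8 = 18

P + Q = (7, 18)


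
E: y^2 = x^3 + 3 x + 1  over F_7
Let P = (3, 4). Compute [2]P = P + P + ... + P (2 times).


k = 2 = 10_2 (binary, LSB first: 01)
Double-and-add from P = (3, 4):
  bit 0 = 0: acc unchanged = O
  bit 1 = 1: acc = O + (5, 6) = (5, 6)

2P = (5, 6)


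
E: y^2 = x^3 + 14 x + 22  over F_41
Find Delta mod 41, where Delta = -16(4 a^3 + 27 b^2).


4 a^3 + 27 b^2 = 4*14^3 + 27*22^2 = 10976 + 13068 = 24044
Delta = -16 * (24044) = -384704
Delta mod 41 = 40

Delta = 40 (mod 41)


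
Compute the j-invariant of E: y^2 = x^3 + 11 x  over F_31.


Delta = -16(4 a^3 + 27 b^2) mod 31 = 4
-1728 * (4 a)^3 = -1728 * (4*11)^3 mod 31 = 30
j = 30 * 4^(-1) mod 31 = 23

j = 23 (mod 31)


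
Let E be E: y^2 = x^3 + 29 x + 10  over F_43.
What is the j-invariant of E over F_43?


Delta = -16(4 a^3 + 27 b^2) mod 43 = 19
-1728 * (4 a)^3 = -1728 * (4*29)^3 mod 43 = 32
j = 32 * 19^(-1) mod 43 = 13

j = 13 (mod 43)


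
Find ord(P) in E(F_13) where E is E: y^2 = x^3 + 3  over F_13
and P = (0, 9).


Compute successive multiples of P until we hit O:
  1P = (0, 9)
  2P = (0, 4)
  3P = O

ord(P) = 3


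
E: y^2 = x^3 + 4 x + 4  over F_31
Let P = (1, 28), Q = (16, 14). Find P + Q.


P != Q, so use the chord formula.
s = (y2 - y1) / (x2 - x1) = (17) / (15) mod 31 = 28
x3 = s^2 - x1 - x2 mod 31 = 28^2 - 1 - 16 = 23
y3 = s (x1 - x3) - y1 mod 31 = 28 * (1 - 23) - 28 = 7

P + Q = (23, 7)


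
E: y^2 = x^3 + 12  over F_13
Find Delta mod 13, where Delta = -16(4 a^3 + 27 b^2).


4 a^3 + 27 b^2 = 4*0^3 + 27*12^2 = 0 + 3888 = 3888
Delta = -16 * (3888) = -62208
Delta mod 13 = 10

Delta = 10 (mod 13)


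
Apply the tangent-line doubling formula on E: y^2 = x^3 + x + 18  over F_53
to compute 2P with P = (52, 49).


Doubling: s = (3 x1^2 + a) / (2 y1)
s = (3*52^2 + 1) / (2*49) mod 53 = 26
x3 = s^2 - 2 x1 mod 53 = 26^2 - 2*52 = 42
y3 = s (x1 - x3) - y1 mod 53 = 26 * (52 - 42) - 49 = 52

2P = (42, 52)


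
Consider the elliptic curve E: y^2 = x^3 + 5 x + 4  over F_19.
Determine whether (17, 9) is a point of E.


Check whether y^2 = x^3 + 5 x + 4 (mod 19) for (x, y) = (17, 9).
LHS: y^2 = 9^2 mod 19 = 5
RHS: x^3 + 5 x + 4 = 17^3 + 5*17 + 4 mod 19 = 5
LHS = RHS

Yes, on the curve


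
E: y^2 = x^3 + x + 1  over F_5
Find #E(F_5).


For each x in F_5, count y with y^2 = x^3 + 1 x + 1 mod 5:
  x = 0: RHS = 1, y in [1, 4]  -> 2 point(s)
  x = 2: RHS = 1, y in [1, 4]  -> 2 point(s)
  x = 3: RHS = 1, y in [1, 4]  -> 2 point(s)
  x = 4: RHS = 4, y in [2, 3]  -> 2 point(s)
Affine points: 8. Add the point at infinity: total = 9.

#E(F_5) = 9


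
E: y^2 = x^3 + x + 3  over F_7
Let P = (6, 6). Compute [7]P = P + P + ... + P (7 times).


k = 7 = 111_2 (binary, LSB first: 111)
Double-and-add from P = (6, 6):
  bit 0 = 1: acc = O + (6, 6) = (6, 6)
  bit 1 = 1: acc = (6, 6) + (6, 1) = O
  bit 2 = 1: acc = O + (6, 6) = (6, 6)

7P = (6, 6)


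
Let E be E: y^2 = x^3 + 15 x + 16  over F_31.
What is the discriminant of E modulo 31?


4 a^3 + 27 b^2 = 4*15^3 + 27*16^2 = 13500 + 6912 = 20412
Delta = -16 * (20412) = -326592
Delta mod 31 = 24

Delta = 24 (mod 31)


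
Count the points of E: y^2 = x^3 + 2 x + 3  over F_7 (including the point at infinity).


For each x in F_7, count y with y^2 = x^3 + 2 x + 3 mod 7:
  x = 2: RHS = 1, y in [1, 6]  -> 2 point(s)
  x = 3: RHS = 1, y in [1, 6]  -> 2 point(s)
  x = 6: RHS = 0, y in [0]  -> 1 point(s)
Affine points: 5. Add the point at infinity: total = 6.

#E(F_7) = 6


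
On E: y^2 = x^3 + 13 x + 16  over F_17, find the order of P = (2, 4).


Compute successive multiples of P until we hit O:
  1P = (2, 4)
  2P = (14, 1)
  3P = (0, 4)
  4P = (15, 13)
  5P = (4, 9)
  6P = (13, 11)
  7P = (1, 9)
  8P = (5, 11)
  ... (continuing to 25P)
  25P = O

ord(P) = 25


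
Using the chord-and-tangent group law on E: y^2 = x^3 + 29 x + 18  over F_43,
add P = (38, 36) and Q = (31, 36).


P != Q, so use the chord formula.
s = (y2 - y1) / (x2 - x1) = (0) / (36) mod 43 = 0
x3 = s^2 - x1 - x2 mod 43 = 0^2 - 38 - 31 = 17
y3 = s (x1 - x3) - y1 mod 43 = 0 * (38 - 17) - 36 = 7

P + Q = (17, 7)


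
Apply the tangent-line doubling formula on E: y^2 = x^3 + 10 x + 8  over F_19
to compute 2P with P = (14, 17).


Doubling: s = (3 x1^2 + a) / (2 y1)
s = (3*14^2 + 10) / (2*17) mod 19 = 12
x3 = s^2 - 2 x1 mod 19 = 12^2 - 2*14 = 2
y3 = s (x1 - x3) - y1 mod 19 = 12 * (14 - 2) - 17 = 13

2P = (2, 13)


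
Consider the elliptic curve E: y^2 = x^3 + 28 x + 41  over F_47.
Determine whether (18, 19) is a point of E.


Check whether y^2 = x^3 + 28 x + 41 (mod 47) for (x, y) = (18, 19).
LHS: y^2 = 19^2 mod 47 = 32
RHS: x^3 + 28 x + 41 = 18^3 + 28*18 + 41 mod 47 = 32
LHS = RHS

Yes, on the curve


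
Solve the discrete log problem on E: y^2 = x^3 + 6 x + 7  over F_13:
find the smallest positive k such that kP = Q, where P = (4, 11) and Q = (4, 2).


Enumerate multiples of P until we hit Q = (4, 2):
  1P = (4, 11)
  2P = (2, 1)
  3P = (6, 5)
  4P = (12, 0)
  5P = (6, 8)
  6P = (2, 12)
  7P = (4, 2)
Match found at i = 7.

k = 7


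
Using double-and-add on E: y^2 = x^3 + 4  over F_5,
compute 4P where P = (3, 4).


k = 4 = 100_2 (binary, LSB first: 001)
Double-and-add from P = (3, 4):
  bit 0 = 0: acc unchanged = O
  bit 1 = 0: acc unchanged = O
  bit 2 = 1: acc = O + (0, 2) = (0, 2)

4P = (0, 2)


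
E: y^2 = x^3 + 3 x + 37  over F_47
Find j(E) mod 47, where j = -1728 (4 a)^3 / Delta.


Delta = -16(4 a^3 + 27 b^2) mod 47 = 4
-1728 * (4 a)^3 = -1728 * (4*3)^3 mod 47 = 20
j = 20 * 4^(-1) mod 47 = 5

j = 5 (mod 47)


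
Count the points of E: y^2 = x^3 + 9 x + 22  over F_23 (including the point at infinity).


For each x in F_23, count y with y^2 = x^3 + 9 x + 22 mod 23:
  x = 1: RHS = 9, y in [3, 20]  -> 2 point(s)
  x = 2: RHS = 2, y in [5, 18]  -> 2 point(s)
  x = 5: RHS = 8, y in [10, 13]  -> 2 point(s)
  x = 6: RHS = 16, y in [4, 19]  -> 2 point(s)
  x = 8: RHS = 8, y in [10, 13]  -> 2 point(s)
  x = 9: RHS = 4, y in [2, 21]  -> 2 point(s)
  x = 10: RHS = 8, y in [10, 13]  -> 2 point(s)
  x = 11: RHS = 3, y in [7, 16]  -> 2 point(s)
  x = 12: RHS = 18, y in [8, 15]  -> 2 point(s)
  x = 13: RHS = 13, y in [6, 17]  -> 2 point(s)
  x = 15: RHS = 13, y in [6, 17]  -> 2 point(s)
  x = 18: RHS = 13, y in [6, 17]  -> 2 point(s)
  x = 22: RHS = 12, y in [9, 14]  -> 2 point(s)
Affine points: 26. Add the point at infinity: total = 27.

#E(F_23) = 27


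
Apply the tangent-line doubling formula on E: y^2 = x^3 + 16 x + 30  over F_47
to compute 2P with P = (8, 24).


Doubling: s = (3 x1^2 + a) / (2 y1)
s = (3*8^2 + 16) / (2*24) mod 47 = 20
x3 = s^2 - 2 x1 mod 47 = 20^2 - 2*8 = 8
y3 = s (x1 - x3) - y1 mod 47 = 20 * (8 - 8) - 24 = 23

2P = (8, 23)


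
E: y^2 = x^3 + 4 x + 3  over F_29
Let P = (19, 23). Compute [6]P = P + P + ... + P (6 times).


k = 6 = 110_2 (binary, LSB first: 011)
Double-and-add from P = (19, 23):
  bit 0 = 0: acc unchanged = O
  bit 1 = 1: acc = O + (27, 25) = (27, 25)
  bit 2 = 1: acc = (27, 25) + (8, 24) = (3, 19)

6P = (3, 19)


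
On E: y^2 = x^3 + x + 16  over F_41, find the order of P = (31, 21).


Compute successive multiples of P until we hit O:
  1P = (31, 21)
  2P = (11, 13)
  3P = (9, 37)
  4P = (10, 1)
  5P = (1, 31)
  6P = (0, 37)
  7P = (6, 19)
  8P = (29, 30)
  ... (continuing to 38P)
  38P = O

ord(P) = 38


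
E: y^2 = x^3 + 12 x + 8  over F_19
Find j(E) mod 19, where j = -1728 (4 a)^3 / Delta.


Delta = -16(4 a^3 + 27 b^2) mod 19 = 4
-1728 * (4 a)^3 = -1728 * (4*12)^3 mod 19 = 12
j = 12 * 4^(-1) mod 19 = 3

j = 3 (mod 19)


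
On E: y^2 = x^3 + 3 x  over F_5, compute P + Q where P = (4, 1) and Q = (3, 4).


P != Q, so use the chord formula.
s = (y2 - y1) / (x2 - x1) = (3) / (4) mod 5 = 2
x3 = s^2 - x1 - x2 mod 5 = 2^2 - 4 - 3 = 2
y3 = s (x1 - x3) - y1 mod 5 = 2 * (4 - 2) - 1 = 3

P + Q = (2, 3)


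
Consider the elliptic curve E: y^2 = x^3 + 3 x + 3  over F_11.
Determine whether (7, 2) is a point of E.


Check whether y^2 = x^3 + 3 x + 3 (mod 11) for (x, y) = (7, 2).
LHS: y^2 = 2^2 mod 11 = 4
RHS: x^3 + 3 x + 3 = 7^3 + 3*7 + 3 mod 11 = 4
LHS = RHS

Yes, on the curve


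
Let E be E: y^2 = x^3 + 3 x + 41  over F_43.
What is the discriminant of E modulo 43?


4 a^3 + 27 b^2 = 4*3^3 + 27*41^2 = 108 + 45387 = 45495
Delta = -16 * (45495) = -727920
Delta mod 43 = 27

Delta = 27 (mod 43)


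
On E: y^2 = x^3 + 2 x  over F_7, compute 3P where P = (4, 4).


k = 3 = 11_2 (binary, LSB first: 11)
Double-and-add from P = (4, 4):
  bit 0 = 1: acc = O + (4, 4) = (4, 4)
  bit 1 = 1: acc = (4, 4) + (0, 0) = (4, 3)

3P = (4, 3)


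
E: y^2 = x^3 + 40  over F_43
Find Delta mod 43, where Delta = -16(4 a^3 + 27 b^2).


4 a^3 + 27 b^2 = 4*0^3 + 27*40^2 = 0 + 43200 = 43200
Delta = -16 * (43200) = -691200
Delta mod 43 = 25

Delta = 25 (mod 43)


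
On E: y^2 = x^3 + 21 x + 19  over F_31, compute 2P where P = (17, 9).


Doubling: s = (3 x1^2 + a) / (2 y1)
s = (3*17^2 + 21) / (2*9) mod 31 = 8
x3 = s^2 - 2 x1 mod 31 = 8^2 - 2*17 = 30
y3 = s (x1 - x3) - y1 mod 31 = 8 * (17 - 30) - 9 = 11

2P = (30, 11)


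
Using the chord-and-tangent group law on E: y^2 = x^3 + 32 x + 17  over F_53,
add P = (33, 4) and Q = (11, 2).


P != Q, so use the chord formula.
s = (y2 - y1) / (x2 - x1) = (51) / (31) mod 53 = 29
x3 = s^2 - x1 - x2 mod 53 = 29^2 - 33 - 11 = 2
y3 = s (x1 - x3) - y1 mod 53 = 29 * (33 - 2) - 4 = 47

P + Q = (2, 47)


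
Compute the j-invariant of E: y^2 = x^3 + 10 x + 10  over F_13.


Delta = -16(4 a^3 + 27 b^2) mod 13 = 11
-1728 * (4 a)^3 = -1728 * (4*10)^3 mod 13 = 1
j = 1 * 11^(-1) mod 13 = 6

j = 6 (mod 13)


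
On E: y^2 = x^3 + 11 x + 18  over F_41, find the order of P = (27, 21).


Compute successive multiples of P until we hit O:
  1P = (27, 21)
  2P = (38, 32)
  3P = (18, 29)
  4P = (14, 13)
  5P = (21, 30)
  6P = (26, 39)
  7P = (25, 25)
  8P = (34, 34)
  ... (continuing to 45P)
  45P = O

ord(P) = 45


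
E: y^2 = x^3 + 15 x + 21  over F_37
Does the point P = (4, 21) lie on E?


Check whether y^2 = x^3 + 15 x + 21 (mod 37) for (x, y) = (4, 21).
LHS: y^2 = 21^2 mod 37 = 34
RHS: x^3 + 15 x + 21 = 4^3 + 15*4 + 21 mod 37 = 34
LHS = RHS

Yes, on the curve


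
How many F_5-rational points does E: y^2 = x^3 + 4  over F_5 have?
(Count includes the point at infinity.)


For each x in F_5, count y with y^2 = x^3 + 0 x + 4 mod 5:
  x = 0: RHS = 4, y in [2, 3]  -> 2 point(s)
  x = 1: RHS = 0, y in [0]  -> 1 point(s)
  x = 3: RHS = 1, y in [1, 4]  -> 2 point(s)
Affine points: 5. Add the point at infinity: total = 6.

#E(F_5) = 6


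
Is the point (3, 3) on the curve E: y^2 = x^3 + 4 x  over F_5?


Check whether y^2 = x^3 + 4 x + 0 (mod 5) for (x, y) = (3, 3).
LHS: y^2 = 3^2 mod 5 = 4
RHS: x^3 + 4 x + 0 = 3^3 + 4*3 + 0 mod 5 = 4
LHS = RHS

Yes, on the curve


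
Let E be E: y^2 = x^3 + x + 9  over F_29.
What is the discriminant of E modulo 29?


4 a^3 + 27 b^2 = 4*1^3 + 27*9^2 = 4 + 2187 = 2191
Delta = -16 * (2191) = -35056
Delta mod 29 = 5

Delta = 5 (mod 29)


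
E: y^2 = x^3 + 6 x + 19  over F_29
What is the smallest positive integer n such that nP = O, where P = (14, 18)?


Compute successive multiples of P until we hit O:
  1P = (14, 18)
  2P = (5, 0)
  3P = (14, 11)
  4P = O

ord(P) = 4


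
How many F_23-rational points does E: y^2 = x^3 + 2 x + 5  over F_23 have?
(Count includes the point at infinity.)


For each x in F_23, count y with y^2 = x^3 + 2 x + 5 mod 23:
  x = 1: RHS = 8, y in [10, 13]  -> 2 point(s)
  x = 4: RHS = 8, y in [10, 13]  -> 2 point(s)
  x = 5: RHS = 2, y in [5, 18]  -> 2 point(s)
  x = 6: RHS = 3, y in [7, 16]  -> 2 point(s)
  x = 8: RHS = 4, y in [2, 21]  -> 2 point(s)
  x = 9: RHS = 16, y in [4, 19]  -> 2 point(s)
  x = 10: RHS = 13, y in [6, 17]  -> 2 point(s)
  x = 11: RHS = 1, y in [1, 22]  -> 2 point(s)
  x = 12: RHS = 9, y in [3, 20]  -> 2 point(s)
  x = 15: RHS = 6, y in [11, 12]  -> 2 point(s)
  x = 16: RHS = 16, y in [4, 19]  -> 2 point(s)
  x = 18: RHS = 8, y in [10, 13]  -> 2 point(s)
  x = 19: RHS = 2, y in [5, 18]  -> 2 point(s)
  x = 20: RHS = 18, y in [8, 15]  -> 2 point(s)
  x = 21: RHS = 16, y in [4, 19]  -> 2 point(s)
  x = 22: RHS = 2, y in [5, 18]  -> 2 point(s)
Affine points: 32. Add the point at infinity: total = 33.

#E(F_23) = 33


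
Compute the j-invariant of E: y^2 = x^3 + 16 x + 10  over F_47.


Delta = -16(4 a^3 + 27 b^2) mod 47 = 15
-1728 * (4 a)^3 = -1728 * (4*16)^3 mod 47 = 40
j = 40 * 15^(-1) mod 47 = 34

j = 34 (mod 47)


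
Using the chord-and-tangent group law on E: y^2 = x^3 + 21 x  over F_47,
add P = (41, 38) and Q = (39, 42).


P != Q, so use the chord formula.
s = (y2 - y1) / (x2 - x1) = (4) / (45) mod 47 = 45
x3 = s^2 - x1 - x2 mod 47 = 45^2 - 41 - 39 = 18
y3 = s (x1 - x3) - y1 mod 47 = 45 * (41 - 18) - 38 = 10

P + Q = (18, 10)


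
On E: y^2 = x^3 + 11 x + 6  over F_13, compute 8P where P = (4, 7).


k = 8 = 1000_2 (binary, LSB first: 0001)
Double-and-add from P = (4, 7):
  bit 0 = 0: acc unchanged = O
  bit 1 = 0: acc unchanged = O
  bit 2 = 0: acc unchanged = O
  bit 3 = 1: acc = O + (7, 7) = (7, 7)

8P = (7, 7)


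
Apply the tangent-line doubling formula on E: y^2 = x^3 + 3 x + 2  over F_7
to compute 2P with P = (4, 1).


Doubling: s = (3 x1^2 + a) / (2 y1)
s = (3*4^2 + 3) / (2*1) mod 7 = 1
x3 = s^2 - 2 x1 mod 7 = 1^2 - 2*4 = 0
y3 = s (x1 - x3) - y1 mod 7 = 1 * (4 - 0) - 1 = 3

2P = (0, 3)


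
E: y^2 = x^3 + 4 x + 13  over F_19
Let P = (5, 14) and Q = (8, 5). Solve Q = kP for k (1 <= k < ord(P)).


Enumerate multiples of P until we hit Q = (8, 5):
  1P = (5, 14)
  2P = (7, 17)
  3P = (14, 1)
  4P = (11, 1)
  5P = (4, 6)
  6P = (17, 4)
  7P = (13, 18)
  8P = (6, 14)
  9P = (8, 5)
Match found at i = 9.

k = 9


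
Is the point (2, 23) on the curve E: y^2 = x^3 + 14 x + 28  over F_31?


Check whether y^2 = x^3 + 14 x + 28 (mod 31) for (x, y) = (2, 23).
LHS: y^2 = 23^2 mod 31 = 2
RHS: x^3 + 14 x + 28 = 2^3 + 14*2 + 28 mod 31 = 2
LHS = RHS

Yes, on the curve


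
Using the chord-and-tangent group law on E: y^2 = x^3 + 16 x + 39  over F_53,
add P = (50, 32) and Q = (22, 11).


P != Q, so use the chord formula.
s = (y2 - y1) / (x2 - x1) = (32) / (25) mod 53 = 14
x3 = s^2 - x1 - x2 mod 53 = 14^2 - 50 - 22 = 18
y3 = s (x1 - x3) - y1 mod 53 = 14 * (50 - 18) - 32 = 45

P + Q = (18, 45)


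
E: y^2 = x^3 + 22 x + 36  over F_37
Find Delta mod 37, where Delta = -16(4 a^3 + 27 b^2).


4 a^3 + 27 b^2 = 4*22^3 + 27*36^2 = 42592 + 34992 = 77584
Delta = -16 * (77584) = -1241344
Delta mod 37 = 6

Delta = 6 (mod 37)


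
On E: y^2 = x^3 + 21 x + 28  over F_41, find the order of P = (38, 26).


Compute successive multiples of P until we hit O:
  1P = (38, 26)
  2P = (2, 23)
  3P = (3, 35)
  4P = (33, 2)
  5P = (16, 14)
  6P = (10, 34)
  7P = (14, 14)
  8P = (20, 24)
  ... (continuing to 33P)
  33P = O

ord(P) = 33


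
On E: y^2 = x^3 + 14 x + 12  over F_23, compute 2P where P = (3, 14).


Doubling: s = (3 x1^2 + a) / (2 y1)
s = (3*3^2 + 14) / (2*14) mod 23 = 22
x3 = s^2 - 2 x1 mod 23 = 22^2 - 2*3 = 18
y3 = s (x1 - x3) - y1 mod 23 = 22 * (3 - 18) - 14 = 1

2P = (18, 1)


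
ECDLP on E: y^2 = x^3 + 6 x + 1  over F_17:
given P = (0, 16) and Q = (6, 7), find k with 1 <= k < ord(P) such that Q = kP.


Enumerate multiples of P until we hit Q = (6, 7):
  1P = (0, 16)
  2P = (9, 11)
  3P = (6, 10)
  4P = (12, 13)
  5P = (4, 2)
  6P = (4, 15)
  7P = (12, 4)
  8P = (6, 7)
Match found at i = 8.

k = 8


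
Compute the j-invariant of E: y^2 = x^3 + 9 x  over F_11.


Delta = -16(4 a^3 + 27 b^2) mod 11 = 6
-1728 * (4 a)^3 = -1728 * (4*9)^3 mod 11 = 6
j = 6 * 6^(-1) mod 11 = 1

j = 1 (mod 11)


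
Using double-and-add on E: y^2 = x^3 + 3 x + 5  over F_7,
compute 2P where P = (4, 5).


k = 2 = 10_2 (binary, LSB first: 01)
Double-and-add from P = (4, 5):
  bit 0 = 0: acc unchanged = O
  bit 1 = 1: acc = O + (1, 4) = (1, 4)

2P = (1, 4)


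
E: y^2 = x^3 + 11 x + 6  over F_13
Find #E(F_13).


For each x in F_13, count y with y^2 = x^3 + 11 x + 6 mod 13:
  x = 2: RHS = 10, y in [6, 7]  -> 2 point(s)
  x = 3: RHS = 1, y in [1, 12]  -> 2 point(s)
  x = 4: RHS = 10, y in [6, 7]  -> 2 point(s)
  x = 5: RHS = 4, y in [2, 11]  -> 2 point(s)
  x = 7: RHS = 10, y in [6, 7]  -> 2 point(s)
Affine points: 10. Add the point at infinity: total = 11.

#E(F_13) = 11


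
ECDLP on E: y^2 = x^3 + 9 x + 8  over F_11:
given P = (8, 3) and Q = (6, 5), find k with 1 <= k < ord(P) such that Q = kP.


Enumerate multiples of P until we hit Q = (6, 5):
  1P = (8, 3)
  2P = (9, 2)
  3P = (6, 6)
  4P = (2, 10)
  5P = (10, 3)
  6P = (4, 8)
  7P = (4, 3)
  8P = (10, 8)
  9P = (2, 1)
  10P = (6, 5)
Match found at i = 10.

k = 10


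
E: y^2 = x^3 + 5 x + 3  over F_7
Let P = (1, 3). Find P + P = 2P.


Doubling: s = (3 x1^2 + a) / (2 y1)
s = (3*1^2 + 5) / (2*3) mod 7 = 6
x3 = s^2 - 2 x1 mod 7 = 6^2 - 2*1 = 6
y3 = s (x1 - x3) - y1 mod 7 = 6 * (1 - 6) - 3 = 2

2P = (6, 2)


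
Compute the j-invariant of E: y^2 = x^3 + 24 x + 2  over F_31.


Delta = -16(4 a^3 + 27 b^2) mod 31 = 12
-1728 * (4 a)^3 = -1728 * (4*24)^3 mod 31 = 30
j = 30 * 12^(-1) mod 31 = 18

j = 18 (mod 31)


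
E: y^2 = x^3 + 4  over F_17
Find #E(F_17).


For each x in F_17, count y with y^2 = x^3 + 0 x + 4 mod 17:
  x = 0: RHS = 4, y in [2, 15]  -> 2 point(s)
  x = 4: RHS = 0, y in [0]  -> 1 point(s)
  x = 6: RHS = 16, y in [4, 13]  -> 2 point(s)
  x = 9: RHS = 2, y in [6, 11]  -> 2 point(s)
  x = 10: RHS = 1, y in [1, 16]  -> 2 point(s)
  x = 11: RHS = 9, y in [3, 14]  -> 2 point(s)
  x = 12: RHS = 15, y in [7, 10]  -> 2 point(s)
  x = 13: RHS = 8, y in [5, 12]  -> 2 point(s)
  x = 15: RHS = 13, y in [8, 9]  -> 2 point(s)
Affine points: 17. Add the point at infinity: total = 18.

#E(F_17) = 18


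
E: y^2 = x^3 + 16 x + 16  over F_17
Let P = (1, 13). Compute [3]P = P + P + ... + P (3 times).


k = 3 = 11_2 (binary, LSB first: 11)
Double-and-add from P = (1, 13):
  bit 0 = 1: acc = O + (1, 13) = (1, 13)
  bit 1 = 1: acc = (1, 13) + (14, 3) = (4, 5)

3P = (4, 5)


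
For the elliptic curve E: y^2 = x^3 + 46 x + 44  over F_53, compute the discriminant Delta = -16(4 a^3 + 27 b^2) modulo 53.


4 a^3 + 27 b^2 = 4*46^3 + 27*44^2 = 389344 + 52272 = 441616
Delta = -16 * (441616) = -7065856
Delta mod 53 = 51

Delta = 51 (mod 53)


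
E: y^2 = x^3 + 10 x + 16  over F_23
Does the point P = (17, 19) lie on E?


Check whether y^2 = x^3 + 10 x + 16 (mod 23) for (x, y) = (17, 19).
LHS: y^2 = 19^2 mod 23 = 16
RHS: x^3 + 10 x + 16 = 17^3 + 10*17 + 16 mod 23 = 16
LHS = RHS

Yes, on the curve


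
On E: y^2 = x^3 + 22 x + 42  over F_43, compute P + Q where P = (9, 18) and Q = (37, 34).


P != Q, so use the chord formula.
s = (y2 - y1) / (x2 - x1) = (16) / (28) mod 43 = 19
x3 = s^2 - x1 - x2 mod 43 = 19^2 - 9 - 37 = 14
y3 = s (x1 - x3) - y1 mod 43 = 19 * (9 - 14) - 18 = 16

P + Q = (14, 16)


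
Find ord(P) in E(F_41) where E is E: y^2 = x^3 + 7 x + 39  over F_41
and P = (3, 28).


Compute successive multiples of P until we hit O:
  1P = (3, 28)
  2P = (19, 15)
  3P = (40, 20)
  4P = (2, 15)
  5P = (0, 11)
  6P = (20, 26)
  7P = (20, 15)
  8P = (0, 30)
  ... (continuing to 13P)
  13P = O

ord(P) = 13


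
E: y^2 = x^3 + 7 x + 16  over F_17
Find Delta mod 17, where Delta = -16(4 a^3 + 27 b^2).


4 a^3 + 27 b^2 = 4*7^3 + 27*16^2 = 1372 + 6912 = 8284
Delta = -16 * (8284) = -132544
Delta mod 17 = 5

Delta = 5 (mod 17)


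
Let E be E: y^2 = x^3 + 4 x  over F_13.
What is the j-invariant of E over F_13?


Delta = -16(4 a^3 + 27 b^2) mod 13 = 12
-1728 * (4 a)^3 = -1728 * (4*4)^3 mod 13 = 1
j = 1 * 12^(-1) mod 13 = 12

j = 12 (mod 13)


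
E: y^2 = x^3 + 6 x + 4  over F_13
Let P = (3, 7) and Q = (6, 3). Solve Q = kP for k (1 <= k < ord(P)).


Enumerate multiples of P until we hit Q = (6, 3):
  1P = (3, 7)
  2P = (4, 12)
  3P = (5, 9)
  4P = (6, 3)
Match found at i = 4.

k = 4


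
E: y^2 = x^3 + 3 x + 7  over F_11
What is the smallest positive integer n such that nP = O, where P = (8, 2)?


Compute successive multiples of P until we hit O:
  1P = (8, 2)
  2P = (10, 5)
  3P = (9, 2)
  4P = (5, 9)
  5P = (1, 0)
  6P = (5, 2)
  7P = (9, 9)
  8P = (10, 6)
  ... (continuing to 10P)
  10P = O

ord(P) = 10


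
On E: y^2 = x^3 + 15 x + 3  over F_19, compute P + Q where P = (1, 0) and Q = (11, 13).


P != Q, so use the chord formula.
s = (y2 - y1) / (x2 - x1) = (13) / (10) mod 19 = 7
x3 = s^2 - x1 - x2 mod 19 = 7^2 - 1 - 11 = 18
y3 = s (x1 - x3) - y1 mod 19 = 7 * (1 - 18) - 0 = 14

P + Q = (18, 14)


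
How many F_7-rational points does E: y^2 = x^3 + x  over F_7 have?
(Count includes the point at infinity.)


For each x in F_7, count y with y^2 = x^3 + 1 x + 0 mod 7:
  x = 0: RHS = 0, y in [0]  -> 1 point(s)
  x = 1: RHS = 2, y in [3, 4]  -> 2 point(s)
  x = 3: RHS = 2, y in [3, 4]  -> 2 point(s)
  x = 5: RHS = 4, y in [2, 5]  -> 2 point(s)
Affine points: 7. Add the point at infinity: total = 8.

#E(F_7) = 8


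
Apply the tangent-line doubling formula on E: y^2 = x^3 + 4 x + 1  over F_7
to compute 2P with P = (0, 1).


Doubling: s = (3 x1^2 + a) / (2 y1)
s = (3*0^2 + 4) / (2*1) mod 7 = 2
x3 = s^2 - 2 x1 mod 7 = 2^2 - 2*0 = 4
y3 = s (x1 - x3) - y1 mod 7 = 2 * (0 - 4) - 1 = 5

2P = (4, 5)


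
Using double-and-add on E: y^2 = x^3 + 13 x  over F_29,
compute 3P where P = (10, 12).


k = 3 = 11_2 (binary, LSB first: 11)
Double-and-add from P = (10, 12):
  bit 0 = 1: acc = O + (10, 12) = (10, 12)
  bit 1 = 1: acc = (10, 12) + (0, 0) = (10, 17)

3P = (10, 17)


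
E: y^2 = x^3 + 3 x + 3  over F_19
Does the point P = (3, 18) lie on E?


Check whether y^2 = x^3 + 3 x + 3 (mod 19) for (x, y) = (3, 18).
LHS: y^2 = 18^2 mod 19 = 1
RHS: x^3 + 3 x + 3 = 3^3 + 3*3 + 3 mod 19 = 1
LHS = RHS

Yes, on the curve


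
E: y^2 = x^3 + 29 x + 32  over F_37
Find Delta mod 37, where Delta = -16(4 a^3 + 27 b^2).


4 a^3 + 27 b^2 = 4*29^3 + 27*32^2 = 97556 + 27648 = 125204
Delta = -16 * (125204) = -2003264
Delta mod 37 = 27

Delta = 27 (mod 37)


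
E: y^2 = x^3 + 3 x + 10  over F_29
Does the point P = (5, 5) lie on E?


Check whether y^2 = x^3 + 3 x + 10 (mod 29) for (x, y) = (5, 5).
LHS: y^2 = 5^2 mod 29 = 25
RHS: x^3 + 3 x + 10 = 5^3 + 3*5 + 10 mod 29 = 5
LHS != RHS

No, not on the curve


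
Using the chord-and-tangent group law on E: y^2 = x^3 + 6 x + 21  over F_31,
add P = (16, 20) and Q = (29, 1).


P != Q, so use the chord formula.
s = (y2 - y1) / (x2 - x1) = (12) / (13) mod 31 = 20
x3 = s^2 - x1 - x2 mod 31 = 20^2 - 16 - 29 = 14
y3 = s (x1 - x3) - y1 mod 31 = 20 * (16 - 14) - 20 = 20

P + Q = (14, 20)


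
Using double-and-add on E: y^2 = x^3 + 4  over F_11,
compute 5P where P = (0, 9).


k = 5 = 101_2 (binary, LSB first: 101)
Double-and-add from P = (0, 9):
  bit 0 = 1: acc = O + (0, 9) = (0, 9)
  bit 1 = 0: acc unchanged = (0, 9)
  bit 2 = 1: acc = (0, 9) + (0, 9) = (0, 2)

5P = (0, 2)


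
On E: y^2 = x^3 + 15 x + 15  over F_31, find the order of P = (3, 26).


Compute successive multiples of P until we hit O:
  1P = (3, 26)
  2P = (29, 15)
  3P = (15, 22)
  4P = (20, 21)
  5P = (26, 30)
  6P = (10, 24)
  7P = (1, 0)
  8P = (10, 7)
  ... (continuing to 14P)
  14P = O

ord(P) = 14


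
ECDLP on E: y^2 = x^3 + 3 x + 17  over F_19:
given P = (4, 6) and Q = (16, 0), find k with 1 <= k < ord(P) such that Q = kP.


Enumerate multiples of P until we hit Q = (16, 0):
  1P = (4, 6)
  2P = (16, 0)
Match found at i = 2.

k = 2


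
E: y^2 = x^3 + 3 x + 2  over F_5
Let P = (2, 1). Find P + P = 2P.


Doubling: s = (3 x1^2 + a) / (2 y1)
s = (3*2^2 + 3) / (2*1) mod 5 = 0
x3 = s^2 - 2 x1 mod 5 = 0^2 - 2*2 = 1
y3 = s (x1 - x3) - y1 mod 5 = 0 * (2 - 1) - 1 = 4

2P = (1, 4)


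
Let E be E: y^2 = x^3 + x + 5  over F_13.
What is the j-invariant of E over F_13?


Delta = -16(4 a^3 + 27 b^2) mod 13 = 4
-1728 * (4 a)^3 = -1728 * (4*1)^3 mod 13 = 12
j = 12 * 4^(-1) mod 13 = 3

j = 3 (mod 13)


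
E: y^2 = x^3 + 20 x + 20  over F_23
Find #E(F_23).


For each x in F_23, count y with y^2 = x^3 + 20 x + 20 mod 23:
  x = 1: RHS = 18, y in [8, 15]  -> 2 point(s)
  x = 4: RHS = 3, y in [7, 16]  -> 2 point(s)
  x = 8: RHS = 2, y in [5, 18]  -> 2 point(s)
  x = 9: RHS = 9, y in [3, 20]  -> 2 point(s)
  x = 10: RHS = 1, y in [1, 22]  -> 2 point(s)
  x = 13: RHS = 16, y in [4, 19]  -> 2 point(s)
  x = 14: RHS = 8, y in [10, 13]  -> 2 point(s)
  x = 17: RHS = 6, y in [11, 12]  -> 2 point(s)
  x = 18: RHS = 2, y in [5, 18]  -> 2 point(s)
  x = 20: RHS = 2, y in [5, 18]  -> 2 point(s)
  x = 21: RHS = 18, y in [8, 15]  -> 2 point(s)
Affine points: 22. Add the point at infinity: total = 23.

#E(F_23) = 23


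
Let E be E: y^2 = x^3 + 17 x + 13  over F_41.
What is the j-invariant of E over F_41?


Delta = -16(4 a^3 + 27 b^2) mod 41 = 10
-1728 * (4 a)^3 = -1728 * (4*17)^3 mod 41 = 23
j = 23 * 10^(-1) mod 41 = 31

j = 31 (mod 41)


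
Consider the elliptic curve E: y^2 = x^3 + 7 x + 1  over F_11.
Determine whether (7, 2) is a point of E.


Check whether y^2 = x^3 + 7 x + 1 (mod 11) for (x, y) = (7, 2).
LHS: y^2 = 2^2 mod 11 = 4
RHS: x^3 + 7 x + 1 = 7^3 + 7*7 + 1 mod 11 = 8
LHS != RHS

No, not on the curve


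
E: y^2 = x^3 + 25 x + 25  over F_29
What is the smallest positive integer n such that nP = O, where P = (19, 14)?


Compute successive multiples of P until we hit O:
  1P = (19, 14)
  2P = (27, 5)
  3P = (11, 6)
  4P = (0, 5)
  5P = (14, 25)
  6P = (2, 24)
  7P = (24, 6)
  8P = (28, 12)
  ... (continuing to 38P)
  38P = O

ord(P) = 38


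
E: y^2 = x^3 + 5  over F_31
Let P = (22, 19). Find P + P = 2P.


Doubling: s = (3 x1^2 + a) / (2 y1)
s = (3*22^2 + 0) / (2*19) mod 31 = 17
x3 = s^2 - 2 x1 mod 31 = 17^2 - 2*22 = 28
y3 = s (x1 - x3) - y1 mod 31 = 17 * (22 - 28) - 19 = 3

2P = (28, 3)


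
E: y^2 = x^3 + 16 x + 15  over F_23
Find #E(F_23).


For each x in F_23, count y with y^2 = x^3 + 16 x + 15 mod 23:
  x = 1: RHS = 9, y in [3, 20]  -> 2 point(s)
  x = 2: RHS = 9, y in [3, 20]  -> 2 point(s)
  x = 5: RHS = 13, y in [6, 17]  -> 2 point(s)
  x = 10: RHS = 2, y in [5, 18]  -> 2 point(s)
  x = 11: RHS = 4, y in [2, 21]  -> 2 point(s)
  x = 12: RHS = 3, y in [7, 16]  -> 2 point(s)
  x = 14: RHS = 16, y in [4, 19]  -> 2 point(s)
  x = 17: RHS = 2, y in [5, 18]  -> 2 point(s)
  x = 19: RHS = 2, y in [5, 18]  -> 2 point(s)
  x = 20: RHS = 9, y in [3, 20]  -> 2 point(s)
Affine points: 20. Add the point at infinity: total = 21.

#E(F_23) = 21


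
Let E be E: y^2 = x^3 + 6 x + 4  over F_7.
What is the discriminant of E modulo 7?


4 a^3 + 27 b^2 = 4*6^3 + 27*4^2 = 864 + 432 = 1296
Delta = -16 * (1296) = -20736
Delta mod 7 = 5

Delta = 5 (mod 7)


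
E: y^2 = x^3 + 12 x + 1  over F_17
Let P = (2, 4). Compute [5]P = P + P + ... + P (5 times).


k = 5 = 101_2 (binary, LSB first: 101)
Double-and-add from P = (2, 4):
  bit 0 = 1: acc = O + (2, 4) = (2, 4)
  bit 1 = 0: acc unchanged = (2, 4)
  bit 2 = 1: acc = (2, 4) + (6, 0) = (10, 4)

5P = (10, 4)


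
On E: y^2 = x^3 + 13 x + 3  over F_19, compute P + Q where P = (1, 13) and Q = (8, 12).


P != Q, so use the chord formula.
s = (y2 - y1) / (x2 - x1) = (18) / (7) mod 19 = 8
x3 = s^2 - x1 - x2 mod 19 = 8^2 - 1 - 8 = 17
y3 = s (x1 - x3) - y1 mod 19 = 8 * (1 - 17) - 13 = 11

P + Q = (17, 11)


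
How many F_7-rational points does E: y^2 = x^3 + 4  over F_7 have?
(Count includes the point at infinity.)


For each x in F_7, count y with y^2 = x^3 + 0 x + 4 mod 7:
  x = 0: RHS = 4, y in [2, 5]  -> 2 point(s)
Affine points: 2. Add the point at infinity: total = 3.

#E(F_7) = 3


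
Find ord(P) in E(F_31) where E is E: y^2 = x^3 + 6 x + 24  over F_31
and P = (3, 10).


Compute successive multiples of P until we hit O:
  1P = (3, 10)
  2P = (3, 21)
  3P = O

ord(P) = 3


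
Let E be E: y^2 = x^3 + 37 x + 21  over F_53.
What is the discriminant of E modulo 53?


4 a^3 + 27 b^2 = 4*37^3 + 27*21^2 = 202612 + 11907 = 214519
Delta = -16 * (214519) = -3432304
Delta mod 53 = 29

Delta = 29 (mod 53)


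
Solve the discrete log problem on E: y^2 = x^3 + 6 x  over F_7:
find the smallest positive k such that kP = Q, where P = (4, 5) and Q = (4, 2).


Enumerate multiples of P until we hit Q = (4, 2):
  1P = (4, 5)
  2P = (1, 0)
  3P = (4, 2)
Match found at i = 3.

k = 3


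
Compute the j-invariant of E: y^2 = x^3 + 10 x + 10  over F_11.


Delta = -16(4 a^3 + 27 b^2) mod 11 = 6
-1728 * (4 a)^3 = -1728 * (4*10)^3 mod 11 = 9
j = 9 * 6^(-1) mod 11 = 7

j = 7 (mod 11)


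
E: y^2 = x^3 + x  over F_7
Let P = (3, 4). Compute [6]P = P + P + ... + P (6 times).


k = 6 = 110_2 (binary, LSB first: 011)
Double-and-add from P = (3, 4):
  bit 0 = 0: acc unchanged = O
  bit 1 = 1: acc = O + (1, 3) = (1, 3)
  bit 2 = 1: acc = (1, 3) + (0, 0) = (1, 4)

6P = (1, 4)


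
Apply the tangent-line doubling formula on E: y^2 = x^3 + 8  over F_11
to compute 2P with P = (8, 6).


Doubling: s = (3 x1^2 + a) / (2 y1)
s = (3*8^2 + 0) / (2*6) mod 11 = 5
x3 = s^2 - 2 x1 mod 11 = 5^2 - 2*8 = 9
y3 = s (x1 - x3) - y1 mod 11 = 5 * (8 - 9) - 6 = 0

2P = (9, 0)


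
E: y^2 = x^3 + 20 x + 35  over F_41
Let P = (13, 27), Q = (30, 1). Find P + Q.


P != Q, so use the chord formula.
s = (y2 - y1) / (x2 - x1) = (15) / (17) mod 41 = 25
x3 = s^2 - x1 - x2 mod 41 = 25^2 - 13 - 30 = 8
y3 = s (x1 - x3) - y1 mod 41 = 25 * (13 - 8) - 27 = 16

P + Q = (8, 16)


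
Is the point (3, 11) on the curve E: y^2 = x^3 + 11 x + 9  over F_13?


Check whether y^2 = x^3 + 11 x + 9 (mod 13) for (x, y) = (3, 11).
LHS: y^2 = 11^2 mod 13 = 4
RHS: x^3 + 11 x + 9 = 3^3 + 11*3 + 9 mod 13 = 4
LHS = RHS

Yes, on the curve


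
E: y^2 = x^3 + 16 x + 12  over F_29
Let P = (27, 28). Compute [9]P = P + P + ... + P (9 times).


k = 9 = 1001_2 (binary, LSB first: 1001)
Double-and-add from P = (27, 28):
  bit 0 = 1: acc = O + (27, 28) = (27, 28)
  bit 1 = 0: acc unchanged = (27, 28)
  bit 2 = 0: acc unchanged = (27, 28)
  bit 3 = 1: acc = (27, 28) + (2, 20) = (4, 13)

9P = (4, 13)


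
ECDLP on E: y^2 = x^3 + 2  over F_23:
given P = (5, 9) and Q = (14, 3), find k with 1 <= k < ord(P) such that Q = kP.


Enumerate multiples of P until we hit Q = (14, 3):
  1P = (5, 9)
  2P = (8, 13)
  3P = (22, 22)
  4P = (9, 15)
  5P = (17, 19)
  6P = (10, 6)
  7P = (1, 7)
  8P = (0, 5)
  9P = (3, 11)
  10P = (16, 2)
  11P = (14, 3)
Match found at i = 11.

k = 11


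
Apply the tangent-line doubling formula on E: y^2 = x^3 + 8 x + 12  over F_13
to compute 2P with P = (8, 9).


Doubling: s = (3 x1^2 + a) / (2 y1)
s = (3*8^2 + 8) / (2*9) mod 13 = 1
x3 = s^2 - 2 x1 mod 13 = 1^2 - 2*8 = 11
y3 = s (x1 - x3) - y1 mod 13 = 1 * (8 - 11) - 9 = 1

2P = (11, 1)


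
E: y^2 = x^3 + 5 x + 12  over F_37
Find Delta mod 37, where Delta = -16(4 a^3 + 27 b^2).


4 a^3 + 27 b^2 = 4*5^3 + 27*12^2 = 500 + 3888 = 4388
Delta = -16 * (4388) = -70208
Delta mod 37 = 18

Delta = 18 (mod 37)


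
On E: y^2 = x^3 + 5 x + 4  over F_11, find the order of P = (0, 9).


Compute successive multiples of P until we hit O:
  1P = (0, 9)
  2P = (5, 0)
  3P = (0, 2)
  4P = O

ord(P) = 4


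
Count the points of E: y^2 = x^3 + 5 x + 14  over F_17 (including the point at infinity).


For each x in F_17, count y with y^2 = x^3 + 5 x + 14 mod 17:
  x = 2: RHS = 15, y in [7, 10]  -> 2 point(s)
  x = 4: RHS = 13, y in [8, 9]  -> 2 point(s)
  x = 7: RHS = 1, y in [1, 16]  -> 2 point(s)
  x = 12: RHS = 0, y in [0]  -> 1 point(s)
  x = 13: RHS = 15, y in [7, 10]  -> 2 point(s)
  x = 15: RHS = 13, y in [8, 9]  -> 2 point(s)
  x = 16: RHS = 8, y in [5, 12]  -> 2 point(s)
Affine points: 13. Add the point at infinity: total = 14.

#E(F_17) = 14
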